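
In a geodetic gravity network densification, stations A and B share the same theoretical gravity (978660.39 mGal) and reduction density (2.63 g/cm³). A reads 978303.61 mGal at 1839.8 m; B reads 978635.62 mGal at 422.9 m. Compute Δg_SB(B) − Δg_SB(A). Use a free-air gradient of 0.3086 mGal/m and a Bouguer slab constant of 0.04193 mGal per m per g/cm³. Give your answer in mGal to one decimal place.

Δg_SB(A) = 978303.61 − 978660.39 + 0.3086×1839.8 − 0.04193×2.63×1839.8 = 8.10 mGal
Δg_SB(B) = 978635.62 − 978660.39 + 0.3086×422.9 − 0.04193×2.63×422.9 = 59.10 mGal
Difference = 59.10 − (8.10) = 51.00 mGal

51.0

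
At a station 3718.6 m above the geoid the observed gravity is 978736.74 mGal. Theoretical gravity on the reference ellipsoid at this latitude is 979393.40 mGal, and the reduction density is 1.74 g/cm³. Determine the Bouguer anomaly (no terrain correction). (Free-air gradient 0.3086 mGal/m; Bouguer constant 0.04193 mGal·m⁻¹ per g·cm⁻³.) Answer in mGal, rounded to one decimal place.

219.6

Free-air correction = 0.3086 × 3718.6 = 1147.56 mGal
Free-air anomaly = 978736.74 − 979393.40 + (1147.56) = 490.90 mGal
Bouguer slab correction = 0.04193 × 1.74 × 3718.6 = 271.30 mGal
Simple Bouguer anomaly = 490.90 − (271.30) = 219.60 mGal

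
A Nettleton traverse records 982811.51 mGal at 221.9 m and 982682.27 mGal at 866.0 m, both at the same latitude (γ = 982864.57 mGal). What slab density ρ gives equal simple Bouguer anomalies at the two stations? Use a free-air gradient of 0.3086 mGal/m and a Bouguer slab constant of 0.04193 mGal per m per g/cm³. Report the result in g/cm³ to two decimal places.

Δg_obs = 982682.27 − 982811.51 = -129.24 mGal over Δh = 866.0 − 221.9 = 644.1 m
Equal Bouguer anomalies ⇒ Δg_obs + (0.3086 − 0.04193ρ)·Δh = 0
0.3086 − 0.04193ρ = −Δg_obs/Δh = 0.20065
ρ = (0.3086 − 0.20065) / 0.04193 = 2.57 g/cm³

2.57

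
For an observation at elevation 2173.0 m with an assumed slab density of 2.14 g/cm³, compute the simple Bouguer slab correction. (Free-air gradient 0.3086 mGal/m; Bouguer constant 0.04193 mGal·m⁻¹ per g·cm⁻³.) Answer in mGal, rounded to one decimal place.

Bouguer slab correction = 0.04193 × 2.14 × 2173.0 = 195.0 mGal

195.0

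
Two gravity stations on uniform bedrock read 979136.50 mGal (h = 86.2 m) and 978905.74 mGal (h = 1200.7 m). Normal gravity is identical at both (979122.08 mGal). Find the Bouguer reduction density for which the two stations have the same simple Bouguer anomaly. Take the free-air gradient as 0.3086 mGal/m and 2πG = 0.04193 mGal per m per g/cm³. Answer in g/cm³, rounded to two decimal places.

Δg_obs = 978905.74 − 979136.50 = -230.76 mGal over Δh = 1200.7 − 86.2 = 1114.5 m
Equal Bouguer anomalies ⇒ Δg_obs + (0.3086 − 0.04193ρ)·Δh = 0
0.3086 − 0.04193ρ = −Δg_obs/Δh = 0.20705
ρ = (0.3086 − 0.20705) / 0.04193 = 2.42 g/cm³

2.42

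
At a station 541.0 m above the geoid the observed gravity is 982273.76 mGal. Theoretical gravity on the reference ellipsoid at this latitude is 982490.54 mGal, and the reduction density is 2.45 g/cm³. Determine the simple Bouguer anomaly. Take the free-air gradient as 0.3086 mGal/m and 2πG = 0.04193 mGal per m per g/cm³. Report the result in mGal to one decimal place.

-105.4

Free-air correction = 0.3086 × 541.0 = 166.95 mGal
Free-air anomaly = 982273.76 − 982490.54 + (166.95) = -49.83 mGal
Bouguer slab correction = 0.04193 × 2.45 × 541.0 = 55.58 mGal
Simple Bouguer anomaly = -49.83 − (55.58) = -105.41 mGal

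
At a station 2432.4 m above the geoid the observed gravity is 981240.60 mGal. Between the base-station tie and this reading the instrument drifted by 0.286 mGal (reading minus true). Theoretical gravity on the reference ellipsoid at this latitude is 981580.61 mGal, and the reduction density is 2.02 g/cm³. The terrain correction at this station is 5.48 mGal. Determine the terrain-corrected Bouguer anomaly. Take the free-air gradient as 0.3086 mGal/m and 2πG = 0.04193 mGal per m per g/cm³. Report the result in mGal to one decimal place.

209.8

Drift-corrected reading = 981240.60 − (0.286) = 981240.314 mGal
Free-air correction = 0.3086 × 2432.4 = 750.64 mGal
Free-air anomaly = 981240.314 − 981580.61 + (750.64) = 410.344 mGal
Bouguer slab correction = 0.04193 × 2.02 × 2432.4 = 206.02 mGal
Simple Bouguer anomaly = 410.344 − (206.02) = 204.324 mGal
Complete Bouguer anomaly = 204.324 + 5.48 = 209.804 mGal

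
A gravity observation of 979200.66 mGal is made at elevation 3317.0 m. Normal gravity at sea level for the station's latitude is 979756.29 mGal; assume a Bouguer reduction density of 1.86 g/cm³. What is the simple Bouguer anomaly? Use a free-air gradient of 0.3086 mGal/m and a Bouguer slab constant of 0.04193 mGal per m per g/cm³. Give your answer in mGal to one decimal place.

209.3

Free-air correction = 0.3086 × 3317.0 = 1023.63 mGal
Free-air anomaly = 979200.66 − 979756.29 + (1023.63) = 468.00 mGal
Bouguer slab correction = 0.04193 × 1.86 × 3317.0 = 258.69 mGal
Simple Bouguer anomaly = 468.00 − (258.69) = 209.31 mGal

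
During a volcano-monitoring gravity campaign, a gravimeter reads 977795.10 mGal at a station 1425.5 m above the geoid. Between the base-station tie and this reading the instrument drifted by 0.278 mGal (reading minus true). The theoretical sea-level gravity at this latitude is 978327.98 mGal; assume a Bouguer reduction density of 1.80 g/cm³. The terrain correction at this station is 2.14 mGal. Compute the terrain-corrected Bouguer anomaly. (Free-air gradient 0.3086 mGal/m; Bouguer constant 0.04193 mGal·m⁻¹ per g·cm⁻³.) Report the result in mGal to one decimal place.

-198.7

Drift-corrected reading = 977795.10 − (0.278) = 977794.822 mGal
Free-air correction = 0.3086 × 1425.5 = 439.91 mGal
Free-air anomaly = 977794.822 − 978327.98 + (439.91) = -93.248 mGal
Bouguer slab correction = 0.04193 × 1.80 × 1425.5 = 107.59 mGal
Simple Bouguer anomaly = -93.248 − (107.59) = -200.838 mGal
Complete Bouguer anomaly = -200.838 + 2.14 = -198.698 mGal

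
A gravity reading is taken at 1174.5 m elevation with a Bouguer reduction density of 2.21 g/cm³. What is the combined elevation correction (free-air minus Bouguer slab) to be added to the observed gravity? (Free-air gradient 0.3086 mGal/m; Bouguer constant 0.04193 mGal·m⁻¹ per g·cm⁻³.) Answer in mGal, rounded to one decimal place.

Combined gradient = 0.3086 − 0.04193 × 2.21 = 0.2159347 mGal/m
Combined elevation correction = 0.2159347 × 1174.5 = 253.6 mGal

253.6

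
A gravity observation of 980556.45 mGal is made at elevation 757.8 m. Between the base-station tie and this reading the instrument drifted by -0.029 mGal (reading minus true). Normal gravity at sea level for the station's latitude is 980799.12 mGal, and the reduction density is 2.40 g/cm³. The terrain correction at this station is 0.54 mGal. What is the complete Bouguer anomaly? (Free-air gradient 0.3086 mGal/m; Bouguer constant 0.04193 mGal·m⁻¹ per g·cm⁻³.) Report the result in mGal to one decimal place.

-84.5

Drift-corrected reading = 980556.45 − (-0.029) = 980556.479 mGal
Free-air correction = 0.3086 × 757.8 = 233.86 mGal
Free-air anomaly = 980556.479 − 980799.12 + (233.86) = -8.781 mGal
Bouguer slab correction = 0.04193 × 2.40 × 757.8 = 76.26 mGal
Simple Bouguer anomaly = -8.781 − (76.26) = -85.041 mGal
Complete Bouguer anomaly = -85.041 + 0.54 = -84.501 mGal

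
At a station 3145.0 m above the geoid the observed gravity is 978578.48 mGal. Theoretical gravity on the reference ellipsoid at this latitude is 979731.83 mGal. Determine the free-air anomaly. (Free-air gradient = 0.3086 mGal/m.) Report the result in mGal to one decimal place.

-182.8

Free-air correction = 0.3086 × 3145.0 = 970.55 mGal
Free-air anomaly = 978578.48 − 979731.83 + (970.55) = -182.80 mGal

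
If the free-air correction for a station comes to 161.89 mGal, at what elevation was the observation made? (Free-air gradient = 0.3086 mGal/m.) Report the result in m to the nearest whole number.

525

h = 161.89 / 0.3086 = 524.59 m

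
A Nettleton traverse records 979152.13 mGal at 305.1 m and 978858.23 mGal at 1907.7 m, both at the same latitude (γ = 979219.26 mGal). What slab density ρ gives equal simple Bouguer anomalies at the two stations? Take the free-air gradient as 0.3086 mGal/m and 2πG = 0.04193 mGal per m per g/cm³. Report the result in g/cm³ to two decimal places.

2.99

Δg_obs = 978858.23 − 979152.13 = -293.90 mGal over Δh = 1907.7 − 305.1 = 1602.6 m
Equal Bouguer anomalies ⇒ Δg_obs + (0.3086 − 0.04193ρ)·Δh = 0
0.3086 − 0.04193ρ = −Δg_obs/Δh = 0.18339
ρ = (0.3086 − 0.18339) / 0.04193 = 2.99 g/cm³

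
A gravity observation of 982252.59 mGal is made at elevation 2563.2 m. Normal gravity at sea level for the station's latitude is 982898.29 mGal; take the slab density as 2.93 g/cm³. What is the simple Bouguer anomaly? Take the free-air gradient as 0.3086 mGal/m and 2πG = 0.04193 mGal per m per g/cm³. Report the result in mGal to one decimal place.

Free-air correction = 0.3086 × 2563.2 = 791.00 mGal
Free-air anomaly = 982252.59 − 982898.29 + (791.00) = 145.30 mGal
Bouguer slab correction = 0.04193 × 2.93 × 2563.2 = 314.90 mGal
Simple Bouguer anomaly = 145.30 − (314.90) = -169.60 mGal

-169.6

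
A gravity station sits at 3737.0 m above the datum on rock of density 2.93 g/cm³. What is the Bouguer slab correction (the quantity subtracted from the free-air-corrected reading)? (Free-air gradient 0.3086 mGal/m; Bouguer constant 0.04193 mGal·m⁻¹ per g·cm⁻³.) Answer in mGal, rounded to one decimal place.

Bouguer slab correction = 0.04193 × 2.93 × 3737.0 = 459.1 mGal

459.1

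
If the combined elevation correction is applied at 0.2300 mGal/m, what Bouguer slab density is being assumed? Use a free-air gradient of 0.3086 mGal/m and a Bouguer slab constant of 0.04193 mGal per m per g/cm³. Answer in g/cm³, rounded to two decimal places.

1.87

0.2300 = 0.3086 − 0.04193 × ρ
ρ = (0.3086 − 0.2300) / 0.04193 = 1.87 g/cm³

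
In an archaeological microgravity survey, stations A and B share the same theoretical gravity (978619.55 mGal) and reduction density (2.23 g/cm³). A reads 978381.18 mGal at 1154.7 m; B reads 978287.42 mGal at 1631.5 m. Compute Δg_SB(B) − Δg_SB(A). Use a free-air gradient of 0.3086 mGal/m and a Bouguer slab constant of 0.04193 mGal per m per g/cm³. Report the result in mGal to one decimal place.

8.8

Δg_SB(A) = 978381.18 − 978619.55 + 0.3086×1154.7 − 0.04193×2.23×1154.7 = 10.00 mGal
Δg_SB(B) = 978287.42 − 978619.55 + 0.3086×1631.5 − 0.04193×2.23×1631.5 = 18.80 mGal
Difference = 18.80 − (10.00) = 8.80 mGal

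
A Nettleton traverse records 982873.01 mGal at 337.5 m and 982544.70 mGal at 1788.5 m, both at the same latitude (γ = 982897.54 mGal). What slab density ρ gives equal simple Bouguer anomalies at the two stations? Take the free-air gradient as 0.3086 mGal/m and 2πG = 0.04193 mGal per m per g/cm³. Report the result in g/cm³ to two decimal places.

Δg_obs = 982544.70 − 982873.01 = -328.31 mGal over Δh = 1788.5 − 337.5 = 1451.0 m
Equal Bouguer anomalies ⇒ Δg_obs + (0.3086 − 0.04193ρ)·Δh = 0
0.3086 − 0.04193ρ = −Δg_obs/Δh = 0.22626
ρ = (0.3086 − 0.22626) / 0.04193 = 1.96 g/cm³

1.96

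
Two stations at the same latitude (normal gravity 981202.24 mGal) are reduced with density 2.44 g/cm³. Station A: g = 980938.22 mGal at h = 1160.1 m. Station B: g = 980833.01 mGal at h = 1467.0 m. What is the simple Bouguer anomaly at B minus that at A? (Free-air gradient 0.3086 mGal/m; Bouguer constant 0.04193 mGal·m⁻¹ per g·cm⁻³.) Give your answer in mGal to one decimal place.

Δg_SB(A) = 980938.22 − 981202.24 + 0.3086×1160.1 − 0.04193×2.44×1160.1 = -24.70 mGal
Δg_SB(B) = 980833.01 − 981202.24 + 0.3086×1467.0 − 0.04193×2.44×1467.0 = -66.60 mGal
Difference = -66.60 − (-24.70) = -41.90 mGal

-41.9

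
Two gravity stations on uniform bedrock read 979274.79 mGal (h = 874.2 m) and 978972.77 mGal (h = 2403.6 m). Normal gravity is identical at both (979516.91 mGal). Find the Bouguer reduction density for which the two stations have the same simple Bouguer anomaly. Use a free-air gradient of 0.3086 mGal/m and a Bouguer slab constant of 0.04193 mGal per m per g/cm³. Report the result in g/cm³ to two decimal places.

Δg_obs = 978972.77 − 979274.79 = -302.02 mGal over Δh = 2403.6 − 874.2 = 1529.4 m
Equal Bouguer anomalies ⇒ Δg_obs + (0.3086 − 0.04193ρ)·Δh = 0
0.3086 − 0.04193ρ = −Δg_obs/Δh = 0.19748
ρ = (0.3086 − 0.19748) / 0.04193 = 2.65 g/cm³

2.65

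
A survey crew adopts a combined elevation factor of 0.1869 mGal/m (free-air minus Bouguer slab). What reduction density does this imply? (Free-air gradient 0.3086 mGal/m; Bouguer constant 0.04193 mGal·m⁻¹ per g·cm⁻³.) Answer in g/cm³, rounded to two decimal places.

0.1869 = 0.3086 − 0.04193 × ρ
ρ = (0.3086 − 0.1869) / 0.04193 = 2.90 g/cm³

2.90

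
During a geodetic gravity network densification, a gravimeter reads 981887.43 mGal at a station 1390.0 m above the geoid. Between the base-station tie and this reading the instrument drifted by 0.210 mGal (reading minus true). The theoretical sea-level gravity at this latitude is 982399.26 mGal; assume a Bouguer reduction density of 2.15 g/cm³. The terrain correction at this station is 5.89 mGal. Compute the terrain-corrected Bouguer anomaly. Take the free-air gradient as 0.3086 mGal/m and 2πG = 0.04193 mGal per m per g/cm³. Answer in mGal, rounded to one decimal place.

Drift-corrected reading = 981887.43 − (0.210) = 981887.220 mGal
Free-air correction = 0.3086 × 1390.0 = 428.95 mGal
Free-air anomaly = 981887.220 − 982399.26 + (428.95) = -83.090 mGal
Bouguer slab correction = 0.04193 × 2.15 × 1390.0 = 125.31 mGal
Simple Bouguer anomaly = -83.090 − (125.31) = -208.400 mGal
Complete Bouguer anomaly = -208.400 + 5.89 = -202.510 mGal

-202.5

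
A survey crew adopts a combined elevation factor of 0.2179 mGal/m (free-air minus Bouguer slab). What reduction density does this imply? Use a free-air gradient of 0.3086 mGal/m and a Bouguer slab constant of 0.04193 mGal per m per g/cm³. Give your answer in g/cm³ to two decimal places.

0.2179 = 0.3086 − 0.04193 × ρ
ρ = (0.3086 − 0.2179) / 0.04193 = 2.16 g/cm³

2.16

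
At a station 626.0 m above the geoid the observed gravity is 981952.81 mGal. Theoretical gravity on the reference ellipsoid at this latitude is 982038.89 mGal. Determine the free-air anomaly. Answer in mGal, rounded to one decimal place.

107.1

Free-air correction = 0.3086 × 626.0 = 193.18 mGal
Free-air anomaly = 981952.81 − 982038.89 + (193.18) = 107.10 mGal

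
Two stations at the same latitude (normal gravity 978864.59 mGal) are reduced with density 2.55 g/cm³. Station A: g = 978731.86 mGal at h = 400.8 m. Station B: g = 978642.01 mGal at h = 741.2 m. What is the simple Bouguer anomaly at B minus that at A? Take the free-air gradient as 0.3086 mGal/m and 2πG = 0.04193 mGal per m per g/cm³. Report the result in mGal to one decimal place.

-21.2

Δg_SB(A) = 978731.86 − 978864.59 + 0.3086×400.8 − 0.04193×2.55×400.8 = -51.90 mGal
Δg_SB(B) = 978642.01 − 978864.59 + 0.3086×741.2 − 0.04193×2.55×741.2 = -73.10 mGal
Difference = -73.10 − (-51.90) = -21.20 mGal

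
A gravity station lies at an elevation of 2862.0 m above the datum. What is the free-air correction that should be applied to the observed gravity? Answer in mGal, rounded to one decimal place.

Free-air correction = 0.3086 × 2862.0 = 883.2 mGal

883.2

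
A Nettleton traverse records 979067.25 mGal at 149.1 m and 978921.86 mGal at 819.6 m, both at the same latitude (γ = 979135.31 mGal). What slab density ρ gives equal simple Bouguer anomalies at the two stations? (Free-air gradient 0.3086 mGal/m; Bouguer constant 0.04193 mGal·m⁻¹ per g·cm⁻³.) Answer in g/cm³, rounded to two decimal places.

Δg_obs = 978921.86 − 979067.25 = -145.39 mGal over Δh = 819.6 − 149.1 = 670.5 m
Equal Bouguer anomalies ⇒ Δg_obs + (0.3086 − 0.04193ρ)·Δh = 0
0.3086 − 0.04193ρ = −Δg_obs/Δh = 0.21684
ρ = (0.3086 − 0.21684) / 0.04193 = 2.19 g/cm³

2.19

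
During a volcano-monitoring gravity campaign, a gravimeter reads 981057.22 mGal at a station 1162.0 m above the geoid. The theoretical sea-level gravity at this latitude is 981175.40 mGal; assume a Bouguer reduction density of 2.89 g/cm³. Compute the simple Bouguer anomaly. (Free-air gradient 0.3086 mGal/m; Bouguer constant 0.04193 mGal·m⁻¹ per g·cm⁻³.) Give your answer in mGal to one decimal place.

Free-air correction = 0.3086 × 1162.0 = 358.59 mGal
Free-air anomaly = 981057.22 − 981175.40 + (358.59) = 240.41 mGal
Bouguer slab correction = 0.04193 × 2.89 × 1162.0 = 140.81 mGal
Simple Bouguer anomaly = 240.41 − (140.81) = 99.60 mGal

99.6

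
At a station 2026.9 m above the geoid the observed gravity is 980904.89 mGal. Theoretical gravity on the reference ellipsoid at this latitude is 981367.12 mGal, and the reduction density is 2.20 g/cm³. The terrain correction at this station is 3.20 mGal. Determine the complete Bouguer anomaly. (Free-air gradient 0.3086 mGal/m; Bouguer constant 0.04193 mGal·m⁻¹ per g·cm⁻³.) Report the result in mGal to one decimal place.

-20.5

Free-air correction = 0.3086 × 2026.9 = 625.50 mGal
Free-air anomaly = 980904.89 − 981367.12 + (625.50) = 163.27 mGal
Bouguer slab correction = 0.04193 × 2.20 × 2026.9 = 186.97 mGal
Simple Bouguer anomaly = 163.27 − (186.97) = -23.70 mGal
Complete Bouguer anomaly = -23.70 + 3.20 = -20.50 mGal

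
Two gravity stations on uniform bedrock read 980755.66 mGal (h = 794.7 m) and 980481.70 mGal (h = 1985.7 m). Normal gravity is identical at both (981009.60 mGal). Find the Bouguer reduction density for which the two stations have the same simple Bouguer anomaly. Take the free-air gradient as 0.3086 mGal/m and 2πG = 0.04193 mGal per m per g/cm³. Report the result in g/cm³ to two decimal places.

1.87

Δg_obs = 980481.70 − 980755.66 = -273.96 mGal over Δh = 1985.7 − 794.7 = 1191.0 m
Equal Bouguer anomalies ⇒ Δg_obs + (0.3086 − 0.04193ρ)·Δh = 0
0.3086 − 0.04193ρ = −Δg_obs/Δh = 0.23003
ρ = (0.3086 − 0.23003) / 0.04193 = 1.87 g/cm³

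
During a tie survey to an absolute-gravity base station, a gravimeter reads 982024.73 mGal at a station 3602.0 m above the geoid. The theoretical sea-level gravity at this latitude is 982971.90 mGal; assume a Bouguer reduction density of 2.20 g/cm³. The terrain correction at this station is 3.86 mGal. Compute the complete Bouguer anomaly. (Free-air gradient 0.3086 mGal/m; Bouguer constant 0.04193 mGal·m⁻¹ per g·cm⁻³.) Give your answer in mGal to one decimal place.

-164.0

Free-air correction = 0.3086 × 3602.0 = 1111.58 mGal
Free-air anomaly = 982024.73 − 982971.90 + (1111.58) = 164.41 mGal
Bouguer slab correction = 0.04193 × 2.20 × 3602.0 = 332.27 mGal
Simple Bouguer anomaly = 164.41 − (332.27) = -167.86 mGal
Complete Bouguer anomaly = -167.86 + 3.86 = -164.00 mGal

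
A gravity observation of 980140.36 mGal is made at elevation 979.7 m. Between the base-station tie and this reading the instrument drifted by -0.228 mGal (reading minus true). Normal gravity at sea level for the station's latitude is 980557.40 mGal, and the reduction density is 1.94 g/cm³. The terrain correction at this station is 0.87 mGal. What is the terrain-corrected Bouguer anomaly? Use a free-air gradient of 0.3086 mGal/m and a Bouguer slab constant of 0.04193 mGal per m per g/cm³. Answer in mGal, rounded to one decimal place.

-193.3

Drift-corrected reading = 980140.36 − (-0.228) = 980140.588 mGal
Free-air correction = 0.3086 × 979.7 = 302.34 mGal
Free-air anomaly = 980140.588 − 980557.40 + (302.34) = -114.472 mGal
Bouguer slab correction = 0.04193 × 1.94 × 979.7 = 79.69 mGal
Simple Bouguer anomaly = -114.472 − (79.69) = -194.162 mGal
Complete Bouguer anomaly = -194.162 + 0.87 = -193.292 mGal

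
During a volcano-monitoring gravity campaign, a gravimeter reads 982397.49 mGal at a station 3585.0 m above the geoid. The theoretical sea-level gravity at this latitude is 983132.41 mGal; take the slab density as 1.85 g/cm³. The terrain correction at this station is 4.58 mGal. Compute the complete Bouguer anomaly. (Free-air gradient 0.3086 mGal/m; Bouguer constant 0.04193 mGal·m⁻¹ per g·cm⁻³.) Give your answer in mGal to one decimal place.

Free-air correction = 0.3086 × 3585.0 = 1106.33 mGal
Free-air anomaly = 982397.49 − 983132.41 + (1106.33) = 371.41 mGal
Bouguer slab correction = 0.04193 × 1.85 × 3585.0 = 278.09 mGal
Simple Bouguer anomaly = 371.41 − (278.09) = 93.32 mGal
Complete Bouguer anomaly = 93.32 + 4.58 = 97.90 mGal

97.9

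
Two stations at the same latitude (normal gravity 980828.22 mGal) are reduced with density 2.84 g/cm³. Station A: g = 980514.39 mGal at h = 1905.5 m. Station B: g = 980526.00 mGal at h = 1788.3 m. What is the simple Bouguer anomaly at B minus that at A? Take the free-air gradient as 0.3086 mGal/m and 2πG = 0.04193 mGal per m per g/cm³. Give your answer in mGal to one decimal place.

Δg_SB(A) = 980514.39 − 980828.22 + 0.3086×1905.5 − 0.04193×2.84×1905.5 = 47.30 mGal
Δg_SB(B) = 980526.00 − 980828.22 + 0.3086×1788.3 − 0.04193×2.84×1788.3 = 36.70 mGal
Difference = 36.70 − (47.30) = -10.60 mGal

-10.6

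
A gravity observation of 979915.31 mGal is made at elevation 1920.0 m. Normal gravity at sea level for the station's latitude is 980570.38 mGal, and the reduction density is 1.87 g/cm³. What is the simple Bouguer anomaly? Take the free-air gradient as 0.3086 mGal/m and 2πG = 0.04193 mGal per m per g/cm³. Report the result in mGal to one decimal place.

-213.1

Free-air correction = 0.3086 × 1920.0 = 592.51 mGal
Free-air anomaly = 979915.31 − 980570.38 + (592.51) = -62.56 mGal
Bouguer slab correction = 0.04193 × 1.87 × 1920.0 = 150.55 mGal
Simple Bouguer anomaly = -62.56 − (150.55) = -213.11 mGal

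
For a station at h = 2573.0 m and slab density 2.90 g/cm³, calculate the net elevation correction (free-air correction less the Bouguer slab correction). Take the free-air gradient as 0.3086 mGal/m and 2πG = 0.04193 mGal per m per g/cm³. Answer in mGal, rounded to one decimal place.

481.2

Combined gradient = 0.3086 − 0.04193 × 2.90 = 0.1870030 mGal/m
Combined elevation correction = 0.1870030 × 2573.0 = 481.2 mGal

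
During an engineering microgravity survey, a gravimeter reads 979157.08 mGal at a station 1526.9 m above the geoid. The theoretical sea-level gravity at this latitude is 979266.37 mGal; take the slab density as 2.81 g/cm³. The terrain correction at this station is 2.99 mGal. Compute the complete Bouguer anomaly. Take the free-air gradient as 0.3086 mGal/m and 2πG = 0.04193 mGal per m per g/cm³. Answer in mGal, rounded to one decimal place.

185.0

Free-air correction = 0.3086 × 1526.9 = 471.20 mGal
Free-air anomaly = 979157.08 − 979266.37 + (471.20) = 361.91 mGal
Bouguer slab correction = 0.04193 × 2.81 × 1526.9 = 179.90 mGal
Simple Bouguer anomaly = 361.91 − (179.90) = 182.01 mGal
Complete Bouguer anomaly = 182.01 + 2.99 = 185.00 mGal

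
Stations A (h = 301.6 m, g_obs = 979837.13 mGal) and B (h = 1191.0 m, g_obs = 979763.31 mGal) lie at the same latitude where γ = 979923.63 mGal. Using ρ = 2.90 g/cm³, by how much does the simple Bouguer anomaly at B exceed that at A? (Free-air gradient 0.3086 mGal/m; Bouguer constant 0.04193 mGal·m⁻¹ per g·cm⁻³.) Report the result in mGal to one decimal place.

Δg_SB(A) = 979837.13 − 979923.63 + 0.3086×301.6 − 0.04193×2.90×301.6 = -30.10 mGal
Δg_SB(B) = 979763.31 − 979923.63 + 0.3086×1191.0 − 0.04193×2.90×1191.0 = 62.40 mGal
Difference = 62.40 − (-30.10) = 92.50 mGal

92.5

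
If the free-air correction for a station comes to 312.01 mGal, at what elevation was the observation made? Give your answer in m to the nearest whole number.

1011

h = 312.01 / 0.3086 = 1011.05 m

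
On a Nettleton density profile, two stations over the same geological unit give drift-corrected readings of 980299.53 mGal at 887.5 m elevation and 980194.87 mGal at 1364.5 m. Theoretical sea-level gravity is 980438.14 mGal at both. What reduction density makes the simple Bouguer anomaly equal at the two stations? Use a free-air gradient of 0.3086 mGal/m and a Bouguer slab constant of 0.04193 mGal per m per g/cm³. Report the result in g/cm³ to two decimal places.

2.13

Δg_obs = 980194.87 − 980299.53 = -104.66 mGal over Δh = 1364.5 − 887.5 = 477.0 m
Equal Bouguer anomalies ⇒ Δg_obs + (0.3086 − 0.04193ρ)·Δh = 0
0.3086 − 0.04193ρ = −Δg_obs/Δh = 0.21941
ρ = (0.3086 − 0.21941) / 0.04193 = 2.13 g/cm³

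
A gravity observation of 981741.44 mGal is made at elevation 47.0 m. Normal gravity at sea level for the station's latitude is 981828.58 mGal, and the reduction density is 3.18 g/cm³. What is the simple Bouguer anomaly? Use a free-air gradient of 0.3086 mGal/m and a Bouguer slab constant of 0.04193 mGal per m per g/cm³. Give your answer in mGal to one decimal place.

Free-air correction = 0.3086 × 47.0 = 14.50 mGal
Free-air anomaly = 981741.44 − 981828.58 + (14.50) = -72.64 mGal
Bouguer slab correction = 0.04193 × 3.18 × 47.0 = 6.27 mGal
Simple Bouguer anomaly = -72.64 − (6.27) = -78.91 mGal

-78.9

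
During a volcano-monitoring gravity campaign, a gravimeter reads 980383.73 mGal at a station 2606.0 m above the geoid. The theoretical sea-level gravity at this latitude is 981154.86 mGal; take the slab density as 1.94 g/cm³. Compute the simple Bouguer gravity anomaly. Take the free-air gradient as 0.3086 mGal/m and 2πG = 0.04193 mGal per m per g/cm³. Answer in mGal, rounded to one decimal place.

-178.9

Free-air correction = 0.3086 × 2606.0 = 804.21 mGal
Free-air anomaly = 980383.73 − 981154.86 + (804.21) = 33.08 mGal
Bouguer slab correction = 0.04193 × 1.94 × 2606.0 = 211.98 mGal
Simple Bouguer anomaly = 33.08 − (211.98) = -178.90 mGal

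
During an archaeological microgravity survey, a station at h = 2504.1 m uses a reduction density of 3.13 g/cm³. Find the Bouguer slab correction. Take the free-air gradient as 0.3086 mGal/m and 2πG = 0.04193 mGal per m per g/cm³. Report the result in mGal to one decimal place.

328.6

Bouguer slab correction = 0.04193 × 3.13 × 2504.1 = 328.6 mGal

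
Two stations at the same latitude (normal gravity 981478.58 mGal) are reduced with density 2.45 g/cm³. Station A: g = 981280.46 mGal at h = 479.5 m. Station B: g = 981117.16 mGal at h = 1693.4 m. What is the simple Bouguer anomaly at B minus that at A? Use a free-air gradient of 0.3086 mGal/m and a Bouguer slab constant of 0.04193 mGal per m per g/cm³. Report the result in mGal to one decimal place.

86.6

Δg_SB(A) = 981280.46 − 981478.58 + 0.3086×479.5 − 0.04193×2.45×479.5 = -99.40 mGal
Δg_SB(B) = 981117.16 − 981478.58 + 0.3086×1693.4 − 0.04193×2.45×1693.4 = -12.80 mGal
Difference = -12.80 − (-99.40) = 86.60 mGal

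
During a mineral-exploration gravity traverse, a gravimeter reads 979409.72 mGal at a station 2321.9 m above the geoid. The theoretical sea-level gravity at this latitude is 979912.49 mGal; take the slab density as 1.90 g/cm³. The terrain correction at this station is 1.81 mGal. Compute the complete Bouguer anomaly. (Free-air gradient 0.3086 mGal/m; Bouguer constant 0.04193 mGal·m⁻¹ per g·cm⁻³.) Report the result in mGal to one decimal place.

30.6

Free-air correction = 0.3086 × 2321.9 = 716.54 mGal
Free-air anomaly = 979409.72 − 979912.49 + (716.54) = 213.77 mGal
Bouguer slab correction = 0.04193 × 1.90 × 2321.9 = 184.98 mGal
Simple Bouguer anomaly = 213.77 − (184.98) = 28.79 mGal
Complete Bouguer anomaly = 28.79 + 1.81 = 30.60 mGal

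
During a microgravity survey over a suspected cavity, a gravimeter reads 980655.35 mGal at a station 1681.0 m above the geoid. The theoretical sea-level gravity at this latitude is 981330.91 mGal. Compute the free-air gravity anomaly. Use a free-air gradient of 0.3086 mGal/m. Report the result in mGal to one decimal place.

-156.8

Free-air correction = 0.3086 × 1681.0 = 518.76 mGal
Free-air anomaly = 980655.35 − 981330.91 + (518.76) = -156.80 mGal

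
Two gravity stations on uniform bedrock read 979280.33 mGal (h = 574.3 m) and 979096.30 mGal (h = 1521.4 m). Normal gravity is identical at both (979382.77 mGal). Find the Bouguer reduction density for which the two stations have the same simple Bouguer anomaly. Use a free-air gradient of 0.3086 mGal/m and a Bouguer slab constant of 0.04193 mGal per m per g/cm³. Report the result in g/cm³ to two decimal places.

Δg_obs = 979096.30 − 979280.33 = -184.03 mGal over Δh = 1521.4 − 574.3 = 947.1 m
Equal Bouguer anomalies ⇒ Δg_obs + (0.3086 − 0.04193ρ)·Δh = 0
0.3086 − 0.04193ρ = −Δg_obs/Δh = 0.19431
ρ = (0.3086 − 0.19431) / 0.04193 = 2.73 g/cm³

2.73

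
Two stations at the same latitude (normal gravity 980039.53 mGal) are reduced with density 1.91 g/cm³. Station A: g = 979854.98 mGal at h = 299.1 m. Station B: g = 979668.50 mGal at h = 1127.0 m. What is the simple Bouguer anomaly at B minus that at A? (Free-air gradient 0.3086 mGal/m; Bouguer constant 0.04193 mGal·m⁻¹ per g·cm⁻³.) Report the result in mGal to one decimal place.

Δg_SB(A) = 979854.98 − 980039.53 + 0.3086×299.1 − 0.04193×1.91×299.1 = -116.20 mGal
Δg_SB(B) = 979668.50 − 980039.53 + 0.3086×1127.0 − 0.04193×1.91×1127.0 = -113.50 mGal
Difference = -113.50 − (-116.20) = 2.70 mGal

2.7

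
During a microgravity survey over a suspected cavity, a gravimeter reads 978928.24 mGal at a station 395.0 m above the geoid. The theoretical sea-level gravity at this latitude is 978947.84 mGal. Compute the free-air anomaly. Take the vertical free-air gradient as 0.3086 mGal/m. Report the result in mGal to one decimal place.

Free-air correction = 0.3086 × 395.0 = 121.90 mGal
Free-air anomaly = 978928.24 − 978947.84 + (121.90) = 102.30 mGal

102.3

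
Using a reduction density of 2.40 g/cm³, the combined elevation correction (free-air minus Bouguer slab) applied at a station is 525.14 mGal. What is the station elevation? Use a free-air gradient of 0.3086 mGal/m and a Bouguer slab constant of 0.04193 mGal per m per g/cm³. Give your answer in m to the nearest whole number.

2525

Combined gradient = 0.3086 − 0.04193 × 2.40 = 0.2079680 mGal/m
h = 525.14 / 0.2079680 = 2525.10 m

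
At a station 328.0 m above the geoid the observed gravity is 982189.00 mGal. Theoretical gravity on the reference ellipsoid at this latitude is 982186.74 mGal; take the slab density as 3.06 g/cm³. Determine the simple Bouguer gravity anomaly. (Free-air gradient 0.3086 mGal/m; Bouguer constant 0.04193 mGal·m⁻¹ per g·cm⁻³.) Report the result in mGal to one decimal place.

Free-air correction = 0.3086 × 328.0 = 101.22 mGal
Free-air anomaly = 982189.00 − 982186.74 + (101.22) = 103.48 mGal
Bouguer slab correction = 0.04193 × 3.06 × 328.0 = 42.08 mGal
Simple Bouguer anomaly = 103.48 − (42.08) = 61.40 mGal

61.4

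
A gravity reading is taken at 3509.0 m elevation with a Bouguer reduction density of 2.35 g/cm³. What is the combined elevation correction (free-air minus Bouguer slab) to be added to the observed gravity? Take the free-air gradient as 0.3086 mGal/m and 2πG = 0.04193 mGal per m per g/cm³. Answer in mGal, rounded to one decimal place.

737.1

Combined gradient = 0.3086 − 0.04193 × 2.35 = 0.2100645 mGal/m
Combined elevation correction = 0.2100645 × 3509.0 = 737.1 mGal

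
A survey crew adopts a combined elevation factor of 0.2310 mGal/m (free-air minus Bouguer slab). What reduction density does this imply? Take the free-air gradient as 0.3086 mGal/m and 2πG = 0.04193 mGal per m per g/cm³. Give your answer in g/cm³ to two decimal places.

1.85

0.2310 = 0.3086 − 0.04193 × ρ
ρ = (0.3086 − 0.2310) / 0.04193 = 1.85 g/cm³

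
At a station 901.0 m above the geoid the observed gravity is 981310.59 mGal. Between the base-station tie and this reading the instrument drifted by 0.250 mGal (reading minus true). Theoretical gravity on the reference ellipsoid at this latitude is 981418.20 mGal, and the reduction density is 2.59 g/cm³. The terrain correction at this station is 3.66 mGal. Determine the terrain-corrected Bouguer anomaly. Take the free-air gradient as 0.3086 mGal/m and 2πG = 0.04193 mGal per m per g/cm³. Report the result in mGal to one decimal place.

Drift-corrected reading = 981310.59 − (0.250) = 981310.340 mGal
Free-air correction = 0.3086 × 901.0 = 278.05 mGal
Free-air anomaly = 981310.340 − 981418.20 + (278.05) = 170.190 mGal
Bouguer slab correction = 0.04193 × 2.59 × 901.0 = 97.85 mGal
Simple Bouguer anomaly = 170.190 − (97.85) = 72.340 mGal
Complete Bouguer anomaly = 72.340 + 3.66 = 76.000 mGal

76.0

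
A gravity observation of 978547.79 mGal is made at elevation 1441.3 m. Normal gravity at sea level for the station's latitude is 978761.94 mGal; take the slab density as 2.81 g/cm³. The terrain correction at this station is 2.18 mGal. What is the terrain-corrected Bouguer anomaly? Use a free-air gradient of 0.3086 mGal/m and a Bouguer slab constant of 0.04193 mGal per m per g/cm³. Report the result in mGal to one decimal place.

Free-air correction = 0.3086 × 1441.3 = 444.79 mGal
Free-air anomaly = 978547.79 − 978761.94 + (444.79) = 230.64 mGal
Bouguer slab correction = 0.04193 × 2.81 × 1441.3 = 169.82 mGal
Simple Bouguer anomaly = 230.64 − (169.82) = 60.82 mGal
Complete Bouguer anomaly = 60.82 + 2.18 = 63.00 mGal

63.0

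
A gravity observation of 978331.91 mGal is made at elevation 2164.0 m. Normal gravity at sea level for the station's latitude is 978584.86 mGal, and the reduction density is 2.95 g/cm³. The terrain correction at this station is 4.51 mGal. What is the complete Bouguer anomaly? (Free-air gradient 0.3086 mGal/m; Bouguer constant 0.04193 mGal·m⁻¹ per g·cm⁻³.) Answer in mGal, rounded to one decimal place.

Free-air correction = 0.3086 × 2164.0 = 667.81 mGal
Free-air anomaly = 978331.91 − 978584.86 + (667.81) = 414.86 mGal
Bouguer slab correction = 0.04193 × 2.95 × 2164.0 = 267.67 mGal
Simple Bouguer anomaly = 414.86 − (267.67) = 147.19 mGal
Complete Bouguer anomaly = 147.19 + 4.51 = 151.70 mGal

151.7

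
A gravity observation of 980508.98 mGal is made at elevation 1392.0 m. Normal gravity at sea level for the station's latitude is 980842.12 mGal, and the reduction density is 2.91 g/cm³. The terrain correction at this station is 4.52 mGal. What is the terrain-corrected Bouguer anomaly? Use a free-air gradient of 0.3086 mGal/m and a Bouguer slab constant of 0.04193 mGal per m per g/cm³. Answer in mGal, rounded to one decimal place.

-68.9

Free-air correction = 0.3086 × 1392.0 = 429.57 mGal
Free-air anomaly = 980508.98 − 980842.12 + (429.57) = 96.43 mGal
Bouguer slab correction = 0.04193 × 2.91 × 1392.0 = 169.85 mGal
Simple Bouguer anomaly = 96.43 − (169.85) = -73.42 mGal
Complete Bouguer anomaly = -73.42 + 4.52 = -68.90 mGal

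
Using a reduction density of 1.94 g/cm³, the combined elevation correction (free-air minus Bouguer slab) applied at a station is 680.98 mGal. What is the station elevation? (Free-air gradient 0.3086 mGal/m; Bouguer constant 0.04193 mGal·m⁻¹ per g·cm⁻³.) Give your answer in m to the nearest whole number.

2997

Combined gradient = 0.3086 − 0.04193 × 1.94 = 0.2272558 mGal/m
h = 680.98 / 0.2272558 = 2996.54 m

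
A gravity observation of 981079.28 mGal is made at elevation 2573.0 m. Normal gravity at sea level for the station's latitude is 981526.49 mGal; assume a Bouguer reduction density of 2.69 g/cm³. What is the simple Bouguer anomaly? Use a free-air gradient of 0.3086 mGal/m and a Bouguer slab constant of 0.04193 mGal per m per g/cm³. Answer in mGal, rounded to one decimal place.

Free-air correction = 0.3086 × 2573.0 = 794.03 mGal
Free-air anomaly = 981079.28 − 981526.49 + (794.03) = 346.82 mGal
Bouguer slab correction = 0.04193 × 2.69 × 2573.0 = 290.21 mGal
Simple Bouguer anomaly = 346.82 − (290.21) = 56.61 mGal

56.6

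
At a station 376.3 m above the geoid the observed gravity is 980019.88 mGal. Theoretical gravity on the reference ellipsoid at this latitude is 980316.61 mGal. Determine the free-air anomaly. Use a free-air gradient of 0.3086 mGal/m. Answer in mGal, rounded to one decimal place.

-180.6

Free-air correction = 0.3086 × 376.3 = 116.13 mGal
Free-air anomaly = 980019.88 − 980316.61 + (116.13) = -180.60 mGal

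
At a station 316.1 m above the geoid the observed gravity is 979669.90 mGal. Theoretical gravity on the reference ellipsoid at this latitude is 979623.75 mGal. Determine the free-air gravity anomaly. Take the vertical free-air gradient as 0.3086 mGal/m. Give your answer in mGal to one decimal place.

Free-air correction = 0.3086 × 316.1 = 97.55 mGal
Free-air anomaly = 979669.90 − 979623.75 + (97.55) = 143.70 mGal

143.7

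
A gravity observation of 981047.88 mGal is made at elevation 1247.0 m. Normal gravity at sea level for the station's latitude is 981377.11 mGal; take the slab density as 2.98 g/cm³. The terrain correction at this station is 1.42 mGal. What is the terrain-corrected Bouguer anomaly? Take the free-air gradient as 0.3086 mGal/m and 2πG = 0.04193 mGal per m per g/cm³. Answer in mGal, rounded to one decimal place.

Free-air correction = 0.3086 × 1247.0 = 384.82 mGal
Free-air anomaly = 981047.88 − 981377.11 + (384.82) = 55.59 mGal
Bouguer slab correction = 0.04193 × 2.98 × 1247.0 = 155.81 mGal
Simple Bouguer anomaly = 55.59 − (155.81) = -100.22 mGal
Complete Bouguer anomaly = -100.22 + 1.42 = -98.80 mGal

-98.8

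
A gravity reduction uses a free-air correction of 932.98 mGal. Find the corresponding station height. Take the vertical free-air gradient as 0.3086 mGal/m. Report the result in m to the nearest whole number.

3023

h = 932.98 / 0.3086 = 3023.27 m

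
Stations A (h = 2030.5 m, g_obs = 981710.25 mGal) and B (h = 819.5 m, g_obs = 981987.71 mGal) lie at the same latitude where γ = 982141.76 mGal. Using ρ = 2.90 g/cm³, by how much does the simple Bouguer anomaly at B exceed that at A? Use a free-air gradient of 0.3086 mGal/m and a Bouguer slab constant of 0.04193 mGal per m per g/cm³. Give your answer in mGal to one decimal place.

51.0

Δg_SB(A) = 981710.25 − 982141.76 + 0.3086×2030.5 − 0.04193×2.90×2030.5 = -51.80 mGal
Δg_SB(B) = 981987.71 − 982141.76 + 0.3086×819.5 − 0.04193×2.90×819.5 = -0.80 mGal
Difference = -0.80 − (-51.80) = 51.00 mGal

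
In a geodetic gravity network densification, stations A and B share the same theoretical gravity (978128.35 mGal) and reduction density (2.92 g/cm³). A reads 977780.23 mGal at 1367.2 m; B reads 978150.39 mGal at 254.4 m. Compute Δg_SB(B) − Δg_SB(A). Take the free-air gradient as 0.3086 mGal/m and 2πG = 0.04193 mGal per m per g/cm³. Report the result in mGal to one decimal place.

163.0

Δg_SB(A) = 977780.23 − 978128.35 + 0.3086×1367.2 − 0.04193×2.92×1367.2 = -93.60 mGal
Δg_SB(B) = 978150.39 − 978128.35 + 0.3086×254.4 − 0.04193×2.92×254.4 = 69.40 mGal
Difference = 69.40 − (-93.60) = 163.00 mGal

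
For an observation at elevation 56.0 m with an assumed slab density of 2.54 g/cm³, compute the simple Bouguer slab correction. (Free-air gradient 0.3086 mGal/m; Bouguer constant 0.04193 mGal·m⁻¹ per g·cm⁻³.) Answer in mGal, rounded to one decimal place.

Bouguer slab correction = 0.04193 × 2.54 × 56.0 = 6.0 mGal

6.0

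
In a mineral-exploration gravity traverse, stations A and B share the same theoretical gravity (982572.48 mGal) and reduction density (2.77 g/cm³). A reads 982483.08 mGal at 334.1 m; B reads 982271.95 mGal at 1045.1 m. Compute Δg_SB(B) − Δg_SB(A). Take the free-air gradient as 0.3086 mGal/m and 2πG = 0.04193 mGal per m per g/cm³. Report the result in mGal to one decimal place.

Δg_SB(A) = 982483.08 − 982572.48 + 0.3086×334.1 − 0.04193×2.77×334.1 = -25.10 mGal
Δg_SB(B) = 982271.95 − 982572.48 + 0.3086×1045.1 − 0.04193×2.77×1045.1 = -99.40 mGal
Difference = -99.40 − (-25.10) = -74.30 mGal

-74.3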